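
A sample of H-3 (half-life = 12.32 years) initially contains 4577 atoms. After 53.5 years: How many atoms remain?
N = N₀(1/2)^(t/t½) = 225.6 atoms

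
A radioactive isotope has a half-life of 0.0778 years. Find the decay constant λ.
λ = ln(2)/t½ = 8.909 year⁻¹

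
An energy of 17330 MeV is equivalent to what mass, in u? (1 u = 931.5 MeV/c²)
m = E/c² = 18.6 u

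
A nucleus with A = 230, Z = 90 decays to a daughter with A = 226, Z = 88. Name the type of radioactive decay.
ΔA = -4, ΔZ = -2 ⇒ alpha decay (α)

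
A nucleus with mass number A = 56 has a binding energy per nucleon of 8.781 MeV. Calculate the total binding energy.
B.E. = 8.781 × 56 = 491.7 MeV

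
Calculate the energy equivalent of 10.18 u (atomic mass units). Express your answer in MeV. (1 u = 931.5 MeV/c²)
E = mc² = 9483 MeV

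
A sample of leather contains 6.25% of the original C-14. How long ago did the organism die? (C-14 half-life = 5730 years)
Age = t½ × log₂(1/ratio) = 22920 years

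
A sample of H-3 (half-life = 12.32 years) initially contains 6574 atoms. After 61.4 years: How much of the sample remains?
N = N₀(1/2)^(t/t½) = 207.8 atoms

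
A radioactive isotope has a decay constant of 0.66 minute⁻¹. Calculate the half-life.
t½ = ln(2)/λ = 1.05 minutes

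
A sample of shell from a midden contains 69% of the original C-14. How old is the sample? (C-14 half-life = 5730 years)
Age = t½ × log₂(1/ratio) = 3067 years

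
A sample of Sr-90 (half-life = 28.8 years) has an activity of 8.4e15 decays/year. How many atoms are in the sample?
N = A/λ = 3.49e17 atoms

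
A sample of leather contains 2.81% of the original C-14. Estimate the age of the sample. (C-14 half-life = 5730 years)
Age = t½ × log₂(1/ratio) = 29530 years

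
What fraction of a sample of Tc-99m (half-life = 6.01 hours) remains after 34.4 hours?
N/N₀ = (1/2)^(t/t½) = 0.01892 = 1.89%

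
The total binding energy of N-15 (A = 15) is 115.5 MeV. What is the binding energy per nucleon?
B.E./A = 115.5/15 = 7.7 MeV/nucleon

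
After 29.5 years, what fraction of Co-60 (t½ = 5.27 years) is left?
N/N₀ = (1/2)^(t/t½) = 0.02065 = 2.06%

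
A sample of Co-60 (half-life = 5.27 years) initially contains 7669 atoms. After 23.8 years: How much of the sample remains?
N = N₀(1/2)^(t/t½) = 335.2 atoms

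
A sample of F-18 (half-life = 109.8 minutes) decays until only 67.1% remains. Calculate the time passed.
t = t½ × log₂(N₀/N) = 63.2 minutes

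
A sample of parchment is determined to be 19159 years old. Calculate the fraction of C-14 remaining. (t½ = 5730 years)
N/N₀ = (1/2)^(t/t½) = 0.09851 = 9.85%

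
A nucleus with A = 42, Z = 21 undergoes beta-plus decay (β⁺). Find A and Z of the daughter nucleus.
Daughter: A = 42, Z = 20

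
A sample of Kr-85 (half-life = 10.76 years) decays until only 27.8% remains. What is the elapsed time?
t = t½ × log₂(N₀/N) = 19.87 years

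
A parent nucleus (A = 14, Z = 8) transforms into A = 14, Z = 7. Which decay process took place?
ΔA = 0, ΔZ = -1 ⇒ beta-plus decay (β⁺) or electron capture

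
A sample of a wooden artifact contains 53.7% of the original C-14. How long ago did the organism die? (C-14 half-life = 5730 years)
Age = t½ × log₂(1/ratio) = 5140 years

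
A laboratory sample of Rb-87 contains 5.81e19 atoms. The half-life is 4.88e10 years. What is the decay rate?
A = λN = 8.252e8 decays/year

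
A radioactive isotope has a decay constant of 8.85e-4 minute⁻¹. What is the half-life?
t½ = ln(2)/λ = 783.2 minutes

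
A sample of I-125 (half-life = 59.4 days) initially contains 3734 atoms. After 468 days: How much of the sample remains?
N = N₀(1/2)^(t/t½) = 15.86 atoms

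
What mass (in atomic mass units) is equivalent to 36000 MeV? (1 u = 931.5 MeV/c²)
m = E/c² = 38.65 u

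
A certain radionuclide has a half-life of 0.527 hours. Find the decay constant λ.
λ = ln(2)/t½ = 1.315 hour⁻¹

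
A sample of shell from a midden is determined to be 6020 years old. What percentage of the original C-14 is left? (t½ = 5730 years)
N/N₀ = (1/2)^(t/t½) = 0.4828 = 48.3%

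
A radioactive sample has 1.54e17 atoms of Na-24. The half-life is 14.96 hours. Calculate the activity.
A = λN = 7.135e15 decays/hour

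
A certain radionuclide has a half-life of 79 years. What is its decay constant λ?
λ = ln(2)/t½ = 0.008774 year⁻¹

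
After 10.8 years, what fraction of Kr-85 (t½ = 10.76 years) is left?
N/N₀ = (1/2)^(t/t½) = 0.4987 = 49.9%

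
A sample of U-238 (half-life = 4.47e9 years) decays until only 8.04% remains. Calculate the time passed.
t = t½ × log₂(N₀/N) = 1.626e10 years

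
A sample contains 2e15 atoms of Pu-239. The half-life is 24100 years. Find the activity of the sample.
A = λN = 5.752e10 decays/year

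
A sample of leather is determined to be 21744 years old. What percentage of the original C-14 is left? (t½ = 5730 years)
N/N₀ = (1/2)^(t/t½) = 0.07205 = 7.21%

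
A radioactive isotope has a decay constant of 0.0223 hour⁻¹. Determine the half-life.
t½ = ln(2)/λ = 31.08 hours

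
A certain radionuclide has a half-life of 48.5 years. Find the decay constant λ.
λ = ln(2)/t½ = 0.01429 year⁻¹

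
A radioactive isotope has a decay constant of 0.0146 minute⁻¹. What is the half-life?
t½ = ln(2)/λ = 47.48 minutes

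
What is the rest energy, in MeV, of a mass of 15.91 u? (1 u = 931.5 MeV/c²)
E = mc² = 14820 MeV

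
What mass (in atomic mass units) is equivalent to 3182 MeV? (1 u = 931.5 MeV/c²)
m = E/c² = 3.416 u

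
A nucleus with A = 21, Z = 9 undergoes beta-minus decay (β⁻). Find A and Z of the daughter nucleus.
Daughter: A = 21, Z = 10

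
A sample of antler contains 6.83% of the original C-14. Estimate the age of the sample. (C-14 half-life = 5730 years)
Age = t½ × log₂(1/ratio) = 22190 years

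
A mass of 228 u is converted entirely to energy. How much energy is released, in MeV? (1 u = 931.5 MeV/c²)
E = mc² = 2.124e5 MeV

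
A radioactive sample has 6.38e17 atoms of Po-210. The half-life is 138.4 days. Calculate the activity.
A = λN = 3.195e15 decays/day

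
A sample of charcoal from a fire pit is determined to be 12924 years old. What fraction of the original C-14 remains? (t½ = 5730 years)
N/N₀ = (1/2)^(t/t½) = 0.2094 = 20.9%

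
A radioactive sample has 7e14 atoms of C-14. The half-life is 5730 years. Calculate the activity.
A = λN = 8.468e10 decays/year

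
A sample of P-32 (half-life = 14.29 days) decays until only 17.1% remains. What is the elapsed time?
t = t½ × log₂(N₀/N) = 36.41 days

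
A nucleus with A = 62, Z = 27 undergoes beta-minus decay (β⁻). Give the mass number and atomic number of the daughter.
Daughter: A = 62, Z = 28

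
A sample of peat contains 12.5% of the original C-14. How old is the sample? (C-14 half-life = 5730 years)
Age = t½ × log₂(1/ratio) = 17190 years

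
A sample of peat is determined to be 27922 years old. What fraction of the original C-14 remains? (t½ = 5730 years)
N/N₀ = (1/2)^(t/t½) = 0.03413 = 3.41%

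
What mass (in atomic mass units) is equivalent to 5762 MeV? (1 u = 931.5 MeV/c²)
m = E/c² = 6.186 u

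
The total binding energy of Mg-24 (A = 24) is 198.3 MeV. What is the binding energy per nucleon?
B.E./A = 198.3/24 = 8.263 MeV/nucleon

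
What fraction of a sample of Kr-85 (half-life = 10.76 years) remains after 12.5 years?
N/N₀ = (1/2)^(t/t½) = 0.447 = 44.7%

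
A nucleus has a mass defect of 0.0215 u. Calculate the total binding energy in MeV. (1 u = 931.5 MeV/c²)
B.E. = Δm × 931.5 = 20.03 MeV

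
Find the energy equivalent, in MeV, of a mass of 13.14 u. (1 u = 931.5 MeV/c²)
E = mc² = 12240 MeV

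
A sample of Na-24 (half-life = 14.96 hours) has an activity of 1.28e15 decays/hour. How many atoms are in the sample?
N = A/λ = 2.763e16 atoms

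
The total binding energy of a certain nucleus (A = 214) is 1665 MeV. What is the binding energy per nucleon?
B.E./A = 1665/214 = 7.78 MeV/nucleon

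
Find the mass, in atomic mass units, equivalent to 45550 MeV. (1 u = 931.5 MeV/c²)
m = E/c² = 48.9 u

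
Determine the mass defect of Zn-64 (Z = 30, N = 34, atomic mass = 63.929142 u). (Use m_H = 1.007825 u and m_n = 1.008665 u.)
Δm = Z·m_H + N·m_n − M = 0.6002 u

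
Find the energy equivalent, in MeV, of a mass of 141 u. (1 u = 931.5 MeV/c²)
E = mc² = 1.313e5 MeV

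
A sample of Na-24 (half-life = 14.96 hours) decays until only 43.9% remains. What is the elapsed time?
t = t½ × log₂(N₀/N) = 17.77 hours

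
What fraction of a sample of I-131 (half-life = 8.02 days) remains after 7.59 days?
N/N₀ = (1/2)^(t/t½) = 0.5189 = 51.9%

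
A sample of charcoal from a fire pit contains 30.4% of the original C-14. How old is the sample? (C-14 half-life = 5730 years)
Age = t½ × log₂(1/ratio) = 9843 years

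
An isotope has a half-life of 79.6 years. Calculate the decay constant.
λ = ln(2)/t½ = 0.008708 year⁻¹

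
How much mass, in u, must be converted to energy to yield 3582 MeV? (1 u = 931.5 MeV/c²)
m = E/c² = 3.845 u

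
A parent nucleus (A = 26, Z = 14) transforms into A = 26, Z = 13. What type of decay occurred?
ΔA = 0, ΔZ = -1 ⇒ beta-plus decay (β⁺) or electron capture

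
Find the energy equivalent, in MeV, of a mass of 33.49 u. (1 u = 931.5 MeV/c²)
E = mc² = 31200 MeV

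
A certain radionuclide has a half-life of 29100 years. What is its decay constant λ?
λ = ln(2)/t½ = 2.382e-5 year⁻¹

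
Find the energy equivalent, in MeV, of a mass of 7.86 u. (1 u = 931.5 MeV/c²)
E = mc² = 7322 MeV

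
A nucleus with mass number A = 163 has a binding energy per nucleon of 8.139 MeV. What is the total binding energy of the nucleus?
B.E. = 8.139 × 163 = 1327 MeV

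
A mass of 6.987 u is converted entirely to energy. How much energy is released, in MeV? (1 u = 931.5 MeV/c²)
E = mc² = 6508 MeV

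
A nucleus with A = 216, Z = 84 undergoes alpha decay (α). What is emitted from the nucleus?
α particle = ⁴₂He (2 protons + 2 neutrons)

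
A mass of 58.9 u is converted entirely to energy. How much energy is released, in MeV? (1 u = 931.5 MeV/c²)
E = mc² = 54870 MeV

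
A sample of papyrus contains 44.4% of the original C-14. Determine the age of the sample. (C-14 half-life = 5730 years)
Age = t½ × log₂(1/ratio) = 6712 years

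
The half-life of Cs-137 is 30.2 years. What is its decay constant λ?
λ = ln(2)/t½ = 0.02295 year⁻¹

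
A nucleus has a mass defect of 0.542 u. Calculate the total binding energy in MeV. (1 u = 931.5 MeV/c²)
B.E. = Δm × 931.5 = 504.9 MeV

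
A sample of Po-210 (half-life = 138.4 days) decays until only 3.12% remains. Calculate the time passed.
t = t½ × log₂(N₀/N) = 692.3 days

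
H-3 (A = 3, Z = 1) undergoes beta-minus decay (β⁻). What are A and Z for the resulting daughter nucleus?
Daughter: A = 3, Z = 2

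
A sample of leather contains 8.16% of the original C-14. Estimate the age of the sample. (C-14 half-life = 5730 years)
Age = t½ × log₂(1/ratio) = 20720 years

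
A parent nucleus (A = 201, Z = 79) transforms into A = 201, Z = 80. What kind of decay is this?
ΔA = 0, ΔZ = +1 ⇒ beta-minus decay (β⁻)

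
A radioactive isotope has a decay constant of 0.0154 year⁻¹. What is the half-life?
t½ = ln(2)/λ = 45.01 years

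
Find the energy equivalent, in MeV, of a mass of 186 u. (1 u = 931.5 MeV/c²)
E = mc² = 1.733e5 MeV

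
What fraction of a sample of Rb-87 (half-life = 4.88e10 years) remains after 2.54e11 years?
N/N₀ = (1/2)^(t/t½) = 0.02711 = 2.71%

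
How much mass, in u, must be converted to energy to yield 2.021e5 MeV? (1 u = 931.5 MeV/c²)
m = E/c² = 217 u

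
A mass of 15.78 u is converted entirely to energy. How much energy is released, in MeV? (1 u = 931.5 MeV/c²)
E = mc² = 14700 MeV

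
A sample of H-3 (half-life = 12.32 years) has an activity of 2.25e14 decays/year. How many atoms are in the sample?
N = A/λ = 3.999e15 atoms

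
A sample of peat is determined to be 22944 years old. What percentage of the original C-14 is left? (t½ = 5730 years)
N/N₀ = (1/2)^(t/t½) = 0.06232 = 6.23%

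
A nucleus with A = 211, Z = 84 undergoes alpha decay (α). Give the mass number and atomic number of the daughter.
Daughter: A = 207, Z = 82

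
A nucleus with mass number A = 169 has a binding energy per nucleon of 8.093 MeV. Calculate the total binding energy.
B.E. = 8.093 × 169 = 1368 MeV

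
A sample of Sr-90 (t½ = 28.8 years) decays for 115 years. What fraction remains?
N/N₀ = (1/2)^(t/t½) = 0.0628 = 6.28%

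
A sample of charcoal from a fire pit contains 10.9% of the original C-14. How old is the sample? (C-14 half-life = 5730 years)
Age = t½ × log₂(1/ratio) = 18320 years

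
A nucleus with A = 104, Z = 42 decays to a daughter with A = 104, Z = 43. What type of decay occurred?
ΔA = 0, ΔZ = +1 ⇒ beta-minus decay (β⁻)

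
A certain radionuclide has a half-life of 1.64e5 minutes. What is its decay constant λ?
λ = ln(2)/t½ = 4.227e-6 minute⁻¹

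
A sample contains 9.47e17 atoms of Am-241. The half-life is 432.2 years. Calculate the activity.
A = λN = 1.519e15 decays/year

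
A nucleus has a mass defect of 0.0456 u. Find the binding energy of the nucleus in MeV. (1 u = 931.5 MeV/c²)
B.E. = Δm × 931.5 = 42.48 MeV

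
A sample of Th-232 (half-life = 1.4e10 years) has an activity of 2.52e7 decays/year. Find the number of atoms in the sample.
N = A/λ = 5.09e17 atoms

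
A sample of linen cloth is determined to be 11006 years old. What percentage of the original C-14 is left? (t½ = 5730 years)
N/N₀ = (1/2)^(t/t½) = 0.2641 = 26.4%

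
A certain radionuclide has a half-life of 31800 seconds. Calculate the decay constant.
λ = ln(2)/t½ = 2.18e-5 second⁻¹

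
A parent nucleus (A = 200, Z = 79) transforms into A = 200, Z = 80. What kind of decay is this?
ΔA = 0, ΔZ = +1 ⇒ beta-minus decay (β⁻)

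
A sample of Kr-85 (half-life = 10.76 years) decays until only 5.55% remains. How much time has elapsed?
t = t½ × log₂(N₀/N) = 44.88 years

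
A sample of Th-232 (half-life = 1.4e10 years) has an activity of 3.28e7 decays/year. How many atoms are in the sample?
N = A/λ = 6.625e17 atoms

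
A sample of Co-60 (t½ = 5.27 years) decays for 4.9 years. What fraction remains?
N/N₀ = (1/2)^(t/t½) = 0.5249 = 52.5%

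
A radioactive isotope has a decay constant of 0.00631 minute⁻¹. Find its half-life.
t½ = ln(2)/λ = 109.8 minutes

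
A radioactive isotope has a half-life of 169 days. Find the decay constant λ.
λ = ln(2)/t½ = 0.004101 day⁻¹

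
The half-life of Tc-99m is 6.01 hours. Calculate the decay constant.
λ = ln(2)/t½ = 0.1153 hour⁻¹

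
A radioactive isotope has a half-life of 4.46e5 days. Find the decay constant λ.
λ = ln(2)/t½ = 1.554e-6 day⁻¹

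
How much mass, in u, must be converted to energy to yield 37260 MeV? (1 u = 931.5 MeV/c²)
m = E/c² = 40 u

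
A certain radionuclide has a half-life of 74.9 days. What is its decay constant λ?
λ = ln(2)/t½ = 0.009254 day⁻¹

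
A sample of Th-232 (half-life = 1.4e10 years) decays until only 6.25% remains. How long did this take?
t = t½ × log₂(N₀/N) = 5.6e10 years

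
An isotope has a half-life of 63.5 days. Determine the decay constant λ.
λ = ln(2)/t½ = 0.01092 day⁻¹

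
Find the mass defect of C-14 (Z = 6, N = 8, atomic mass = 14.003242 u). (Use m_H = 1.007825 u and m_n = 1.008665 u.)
Δm = Z·m_H + N·m_n − M = 0.113 u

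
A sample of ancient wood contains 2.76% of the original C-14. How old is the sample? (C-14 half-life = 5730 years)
Age = t½ × log₂(1/ratio) = 29680 years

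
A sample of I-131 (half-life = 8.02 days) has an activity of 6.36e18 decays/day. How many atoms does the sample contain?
N = A/λ = 7.359e19 atoms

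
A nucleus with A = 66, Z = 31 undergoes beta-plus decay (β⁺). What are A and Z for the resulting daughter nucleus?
Daughter: A = 66, Z = 30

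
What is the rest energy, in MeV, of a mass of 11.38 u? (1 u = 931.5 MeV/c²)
E = mc² = 10600 MeV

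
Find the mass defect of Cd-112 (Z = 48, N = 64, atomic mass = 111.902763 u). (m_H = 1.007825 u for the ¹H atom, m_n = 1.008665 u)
Δm = Z·m_H + N·m_n − M = 1.027 u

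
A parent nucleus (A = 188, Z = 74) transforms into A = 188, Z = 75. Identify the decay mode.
ΔA = 0, ΔZ = +1 ⇒ beta-minus decay (β⁻)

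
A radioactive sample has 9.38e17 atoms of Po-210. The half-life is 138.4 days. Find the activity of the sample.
A = λN = 4.698e15 decays/day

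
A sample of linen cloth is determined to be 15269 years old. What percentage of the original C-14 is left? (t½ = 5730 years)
N/N₀ = (1/2)^(t/t½) = 0.1577 = 15.8%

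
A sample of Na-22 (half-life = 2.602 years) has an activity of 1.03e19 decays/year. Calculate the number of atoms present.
N = A/λ = 3.867e19 atoms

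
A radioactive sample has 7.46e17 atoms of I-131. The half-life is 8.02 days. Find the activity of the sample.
A = λN = 6.447e16 decays/day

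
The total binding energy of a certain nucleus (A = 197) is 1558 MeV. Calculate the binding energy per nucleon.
B.E./A = 1558/197 = 7.909 MeV/nucleon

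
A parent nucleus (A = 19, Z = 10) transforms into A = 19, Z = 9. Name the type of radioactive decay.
ΔA = 0, ΔZ = -1 ⇒ beta-plus decay (β⁺) or electron capture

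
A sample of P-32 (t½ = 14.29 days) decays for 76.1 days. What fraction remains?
N/N₀ = (1/2)^(t/t½) = 0.02494 = 2.49%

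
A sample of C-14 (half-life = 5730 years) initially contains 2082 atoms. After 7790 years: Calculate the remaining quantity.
N = N₀(1/2)^(t/t½) = 811.4 atoms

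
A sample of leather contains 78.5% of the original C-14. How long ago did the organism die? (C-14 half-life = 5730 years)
Age = t½ × log₂(1/ratio) = 2001 years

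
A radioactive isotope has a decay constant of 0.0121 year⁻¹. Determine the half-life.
t½ = ln(2)/λ = 57.28 years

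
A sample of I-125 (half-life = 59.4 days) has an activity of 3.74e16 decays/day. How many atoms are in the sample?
N = A/λ = 3.205e18 atoms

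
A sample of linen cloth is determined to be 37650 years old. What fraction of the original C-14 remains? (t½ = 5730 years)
N/N₀ = (1/2)^(t/t½) = 0.01052 = 1.05%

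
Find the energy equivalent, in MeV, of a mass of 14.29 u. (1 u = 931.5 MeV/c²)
E = mc² = 13310 MeV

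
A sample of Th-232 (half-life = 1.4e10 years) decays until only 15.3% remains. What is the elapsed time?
t = t½ × log₂(N₀/N) = 3.792e10 years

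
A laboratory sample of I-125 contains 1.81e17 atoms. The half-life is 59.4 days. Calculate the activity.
A = λN = 2.112e15 decays/day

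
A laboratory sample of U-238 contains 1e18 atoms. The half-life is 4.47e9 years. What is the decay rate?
A = λN = 1.551e8 decays/year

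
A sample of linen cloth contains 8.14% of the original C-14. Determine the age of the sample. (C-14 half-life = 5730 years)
Age = t½ × log₂(1/ratio) = 20740 years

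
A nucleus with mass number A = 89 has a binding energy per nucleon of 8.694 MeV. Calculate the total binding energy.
B.E. = 8.694 × 89 = 773.8 MeV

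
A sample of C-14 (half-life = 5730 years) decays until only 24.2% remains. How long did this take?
t = t½ × log₂(N₀/N) = 11730 years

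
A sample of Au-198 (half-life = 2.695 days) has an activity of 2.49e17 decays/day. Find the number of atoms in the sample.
N = A/λ = 9.681e17 atoms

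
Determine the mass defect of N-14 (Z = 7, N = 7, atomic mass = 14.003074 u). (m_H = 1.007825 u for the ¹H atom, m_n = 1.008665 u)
Δm = Z·m_H + N·m_n − M = 0.1124 u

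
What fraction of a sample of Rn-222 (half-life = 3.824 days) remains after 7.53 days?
N/N₀ = (1/2)^(t/t½) = 0.2554 = 25.5%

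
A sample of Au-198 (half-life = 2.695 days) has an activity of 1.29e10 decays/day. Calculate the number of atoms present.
N = A/λ = 5.016e10 atoms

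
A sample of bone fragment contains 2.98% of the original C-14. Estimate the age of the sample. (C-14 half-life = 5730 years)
Age = t½ × log₂(1/ratio) = 29040 years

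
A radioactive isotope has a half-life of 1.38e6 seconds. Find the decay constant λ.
λ = ln(2)/t½ = 5.023e-7 second⁻¹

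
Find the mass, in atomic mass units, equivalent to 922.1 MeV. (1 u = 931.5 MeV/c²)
m = E/c² = 0.9899 u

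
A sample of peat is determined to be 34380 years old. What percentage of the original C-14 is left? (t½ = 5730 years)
N/N₀ = (1/2)^(t/t½) = 0.01562 = 1.56%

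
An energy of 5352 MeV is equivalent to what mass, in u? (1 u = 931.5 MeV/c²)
m = E/c² = 5.746 u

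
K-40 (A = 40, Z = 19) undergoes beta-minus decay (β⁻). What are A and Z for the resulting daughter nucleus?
Daughter: A = 40, Z = 20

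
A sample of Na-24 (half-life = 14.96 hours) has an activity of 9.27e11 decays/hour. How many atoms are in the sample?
N = A/λ = 2.001e13 atoms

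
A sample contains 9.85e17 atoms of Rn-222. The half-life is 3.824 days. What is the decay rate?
A = λN = 1.785e17 decays/day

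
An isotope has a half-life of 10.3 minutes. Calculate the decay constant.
λ = ln(2)/t½ = 0.0673 minute⁻¹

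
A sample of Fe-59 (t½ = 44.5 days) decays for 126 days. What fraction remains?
N/N₀ = (1/2)^(t/t½) = 0.1405 = 14%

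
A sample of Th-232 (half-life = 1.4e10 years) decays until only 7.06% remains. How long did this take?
t = t½ × log₂(N₀/N) = 5.354e10 years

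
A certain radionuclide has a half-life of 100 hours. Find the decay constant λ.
λ = ln(2)/t½ = 0.006931 hour⁻¹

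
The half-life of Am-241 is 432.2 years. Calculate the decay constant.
λ = ln(2)/t½ = 0.001604 year⁻¹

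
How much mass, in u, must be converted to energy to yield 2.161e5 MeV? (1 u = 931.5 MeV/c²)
m = E/c² = 232 u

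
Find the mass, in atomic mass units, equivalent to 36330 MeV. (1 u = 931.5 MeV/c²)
m = E/c² = 39 u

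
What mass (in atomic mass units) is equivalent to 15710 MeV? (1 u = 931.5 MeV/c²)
m = E/c² = 16.87 u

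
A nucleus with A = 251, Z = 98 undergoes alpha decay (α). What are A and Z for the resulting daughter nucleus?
Daughter: A = 247, Z = 96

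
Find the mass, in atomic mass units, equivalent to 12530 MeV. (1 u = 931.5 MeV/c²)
m = E/c² = 13.45 u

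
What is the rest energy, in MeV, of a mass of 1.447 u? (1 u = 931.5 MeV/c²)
E = mc² = 1348 MeV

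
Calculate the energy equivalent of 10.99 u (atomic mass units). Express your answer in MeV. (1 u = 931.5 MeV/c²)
E = mc² = 10240 MeV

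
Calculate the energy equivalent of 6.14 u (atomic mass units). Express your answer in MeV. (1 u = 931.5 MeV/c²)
E = mc² = 5719 MeV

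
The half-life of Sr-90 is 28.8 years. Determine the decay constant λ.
λ = ln(2)/t½ = 0.02407 year⁻¹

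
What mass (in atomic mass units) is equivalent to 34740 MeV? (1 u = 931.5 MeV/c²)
m = E/c² = 37.29 u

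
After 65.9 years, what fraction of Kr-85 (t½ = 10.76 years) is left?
N/N₀ = (1/2)^(t/t½) = 0.01433 = 1.43%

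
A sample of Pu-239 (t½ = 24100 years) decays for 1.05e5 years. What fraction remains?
N/N₀ = (1/2)^(t/t½) = 0.0488 = 4.88%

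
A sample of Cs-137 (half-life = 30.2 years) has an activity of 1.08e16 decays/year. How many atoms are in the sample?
N = A/λ = 4.705e17 atoms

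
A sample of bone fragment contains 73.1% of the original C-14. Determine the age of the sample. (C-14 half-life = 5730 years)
Age = t½ × log₂(1/ratio) = 2590 years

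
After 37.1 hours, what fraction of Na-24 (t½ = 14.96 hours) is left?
N/N₀ = (1/2)^(t/t½) = 0.1793 = 17.9%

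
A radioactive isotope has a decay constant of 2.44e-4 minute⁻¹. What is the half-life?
t½ = ln(2)/λ = 2841 minutes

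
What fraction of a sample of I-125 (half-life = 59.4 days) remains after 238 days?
N/N₀ = (1/2)^(t/t½) = 0.06221 = 6.22%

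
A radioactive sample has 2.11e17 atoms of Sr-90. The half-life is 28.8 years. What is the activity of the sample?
A = λN = 5.078e15 decays/year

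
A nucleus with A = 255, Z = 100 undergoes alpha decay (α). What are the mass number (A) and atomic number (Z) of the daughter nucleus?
Daughter: A = 251, Z = 98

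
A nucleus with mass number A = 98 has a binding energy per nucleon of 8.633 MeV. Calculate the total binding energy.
B.E. = 8.633 × 98 = 846 MeV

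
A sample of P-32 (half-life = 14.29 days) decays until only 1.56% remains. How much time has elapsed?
t = t½ × log₂(N₀/N) = 85.77 days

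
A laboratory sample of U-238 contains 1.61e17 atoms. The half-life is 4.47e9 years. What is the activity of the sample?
A = λN = 2.497e7 decays/year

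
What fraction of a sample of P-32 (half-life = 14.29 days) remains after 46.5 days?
N/N₀ = (1/2)^(t/t½) = 0.1048 = 10.5%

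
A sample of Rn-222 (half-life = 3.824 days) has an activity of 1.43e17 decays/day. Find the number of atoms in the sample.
N = A/λ = 7.889e17 atoms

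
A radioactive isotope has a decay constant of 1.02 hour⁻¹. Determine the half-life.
t½ = ln(2)/λ = 0.6796 hours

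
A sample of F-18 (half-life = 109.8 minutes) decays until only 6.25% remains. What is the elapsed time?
t = t½ × log₂(N₀/N) = 439.2 minutes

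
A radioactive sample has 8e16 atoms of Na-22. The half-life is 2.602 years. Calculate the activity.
A = λN = 2.131e16 decays/year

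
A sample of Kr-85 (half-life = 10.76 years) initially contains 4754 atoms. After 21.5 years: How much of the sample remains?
N = N₀(1/2)^(t/t½) = 1190 atoms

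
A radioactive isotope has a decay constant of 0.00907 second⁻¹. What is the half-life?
t½ = ln(2)/λ = 76.42 seconds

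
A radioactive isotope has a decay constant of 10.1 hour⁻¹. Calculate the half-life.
t½ = ln(2)/λ = 0.06863 hours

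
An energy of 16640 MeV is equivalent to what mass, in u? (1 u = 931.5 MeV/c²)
m = E/c² = 17.86 u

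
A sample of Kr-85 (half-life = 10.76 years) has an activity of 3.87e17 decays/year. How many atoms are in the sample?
N = A/λ = 6.008e18 atoms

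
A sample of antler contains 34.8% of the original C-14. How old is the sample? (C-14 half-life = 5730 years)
Age = t½ × log₂(1/ratio) = 8726 years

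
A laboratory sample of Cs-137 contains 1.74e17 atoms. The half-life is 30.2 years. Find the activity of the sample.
A = λN = 3.994e15 decays/year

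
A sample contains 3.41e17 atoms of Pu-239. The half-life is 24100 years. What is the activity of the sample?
A = λN = 9.808e12 decays/year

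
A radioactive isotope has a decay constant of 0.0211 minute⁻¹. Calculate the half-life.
t½ = ln(2)/λ = 32.85 minutes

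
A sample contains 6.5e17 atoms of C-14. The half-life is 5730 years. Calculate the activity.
A = λN = 7.863e13 decays/year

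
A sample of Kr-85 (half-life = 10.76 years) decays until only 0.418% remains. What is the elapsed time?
t = t½ × log₂(N₀/N) = 85.03 years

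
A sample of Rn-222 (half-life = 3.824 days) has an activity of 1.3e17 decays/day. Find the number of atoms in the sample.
N = A/λ = 7.172e17 atoms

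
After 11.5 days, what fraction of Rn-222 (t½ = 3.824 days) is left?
N/N₀ = (1/2)^(t/t½) = 0.1244 = 12.4%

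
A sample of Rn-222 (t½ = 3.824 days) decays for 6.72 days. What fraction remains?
N/N₀ = (1/2)^(t/t½) = 0.2958 = 29.6%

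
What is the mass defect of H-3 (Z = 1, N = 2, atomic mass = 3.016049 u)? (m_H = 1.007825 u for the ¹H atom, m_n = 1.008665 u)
Δm = Z·m_H + N·m_n − M = 0.009106 u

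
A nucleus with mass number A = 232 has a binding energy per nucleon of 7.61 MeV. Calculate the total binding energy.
B.E. = 7.61 × 232 = 1766 MeV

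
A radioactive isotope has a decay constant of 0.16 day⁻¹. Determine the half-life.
t½ = ln(2)/λ = 4.332 days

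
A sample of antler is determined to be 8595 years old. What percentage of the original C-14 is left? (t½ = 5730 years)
N/N₀ = (1/2)^(t/t½) = 0.3536 = 35.4%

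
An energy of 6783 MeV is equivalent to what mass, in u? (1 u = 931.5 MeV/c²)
m = E/c² = 7.282 u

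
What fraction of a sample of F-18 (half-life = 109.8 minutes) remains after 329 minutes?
N/N₀ = (1/2)^(t/t½) = 0.1253 = 12.5%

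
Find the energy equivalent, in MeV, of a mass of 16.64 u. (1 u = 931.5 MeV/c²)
E = mc² = 15500 MeV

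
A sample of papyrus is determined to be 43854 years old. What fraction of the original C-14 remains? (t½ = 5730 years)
N/N₀ = (1/2)^(t/t½) = 0.004967 = 0.497%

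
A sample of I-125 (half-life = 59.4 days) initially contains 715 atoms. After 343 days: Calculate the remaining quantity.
N = N₀(1/2)^(t/t½) = 13.06 atoms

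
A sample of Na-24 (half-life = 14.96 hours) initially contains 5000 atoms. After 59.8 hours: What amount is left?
N = N₀(1/2)^(t/t½) = 313.1 atoms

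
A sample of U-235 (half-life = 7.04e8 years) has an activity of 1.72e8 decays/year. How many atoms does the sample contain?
N = A/λ = 1.747e17 atoms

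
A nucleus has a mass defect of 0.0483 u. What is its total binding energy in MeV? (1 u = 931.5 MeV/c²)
B.E. = Δm × 931.5 = 44.99 MeV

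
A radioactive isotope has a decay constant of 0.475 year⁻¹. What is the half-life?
t½ = ln(2)/λ = 1.459 years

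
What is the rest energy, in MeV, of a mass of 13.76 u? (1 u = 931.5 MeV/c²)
E = mc² = 12820 MeV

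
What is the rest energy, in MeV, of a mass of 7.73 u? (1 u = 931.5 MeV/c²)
E = mc² = 7200 MeV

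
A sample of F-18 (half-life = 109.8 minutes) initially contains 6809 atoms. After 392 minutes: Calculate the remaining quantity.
N = N₀(1/2)^(t/t½) = 573.3 atoms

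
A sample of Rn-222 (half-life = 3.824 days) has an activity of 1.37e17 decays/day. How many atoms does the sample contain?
N = A/λ = 7.558e17 atoms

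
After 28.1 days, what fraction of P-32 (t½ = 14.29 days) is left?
N/N₀ = (1/2)^(t/t½) = 0.2559 = 25.6%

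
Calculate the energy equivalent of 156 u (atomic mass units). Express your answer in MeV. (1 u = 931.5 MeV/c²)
E = mc² = 1.453e5 MeV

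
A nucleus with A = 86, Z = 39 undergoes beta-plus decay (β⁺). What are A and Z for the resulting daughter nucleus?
Daughter: A = 86, Z = 38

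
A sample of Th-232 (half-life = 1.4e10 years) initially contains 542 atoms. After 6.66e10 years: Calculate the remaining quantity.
N = N₀(1/2)^(t/t½) = 20.04 atoms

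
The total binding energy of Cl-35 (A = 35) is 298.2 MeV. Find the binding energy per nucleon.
B.E./A = 298.2/35 = 8.52 MeV/nucleon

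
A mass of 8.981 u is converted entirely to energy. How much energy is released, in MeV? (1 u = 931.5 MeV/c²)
E = mc² = 8366 MeV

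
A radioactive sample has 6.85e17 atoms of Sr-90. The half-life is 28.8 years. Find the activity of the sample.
A = λN = 1.649e16 decays/year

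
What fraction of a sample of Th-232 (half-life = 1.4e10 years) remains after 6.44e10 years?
N/N₀ = (1/2)^(t/t½) = 0.04123 = 4.12%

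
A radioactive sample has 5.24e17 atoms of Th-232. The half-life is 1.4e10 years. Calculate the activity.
A = λN = 2.594e7 decays/year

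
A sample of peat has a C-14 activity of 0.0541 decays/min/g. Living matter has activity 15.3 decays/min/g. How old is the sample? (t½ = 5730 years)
Age = t½ × log₂(A₀/A) = 46660 years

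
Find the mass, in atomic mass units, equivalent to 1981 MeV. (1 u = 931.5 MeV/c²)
m = E/c² = 2.127 u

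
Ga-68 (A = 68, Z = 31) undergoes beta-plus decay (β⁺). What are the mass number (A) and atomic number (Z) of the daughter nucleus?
Daughter: A = 68, Z = 30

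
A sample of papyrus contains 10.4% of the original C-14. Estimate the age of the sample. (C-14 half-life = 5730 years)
Age = t½ × log₂(1/ratio) = 18710 years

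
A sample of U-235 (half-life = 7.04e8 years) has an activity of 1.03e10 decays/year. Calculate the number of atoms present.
N = A/λ = 1.046e19 atoms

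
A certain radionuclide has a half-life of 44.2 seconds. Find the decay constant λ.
λ = ln(2)/t½ = 0.01568 second⁻¹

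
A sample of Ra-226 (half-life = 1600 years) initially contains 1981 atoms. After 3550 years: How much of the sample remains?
N = N₀(1/2)^(t/t½) = 425.6 atoms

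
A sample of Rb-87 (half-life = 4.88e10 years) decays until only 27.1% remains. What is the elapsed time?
t = t½ × log₂(N₀/N) = 9.192e10 years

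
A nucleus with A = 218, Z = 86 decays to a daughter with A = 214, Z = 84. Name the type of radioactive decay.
ΔA = -4, ΔZ = -2 ⇒ alpha decay (α)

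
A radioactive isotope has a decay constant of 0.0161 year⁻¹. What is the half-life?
t½ = ln(2)/λ = 43.05 years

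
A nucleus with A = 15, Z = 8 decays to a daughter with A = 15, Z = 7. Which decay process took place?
ΔA = 0, ΔZ = -1 ⇒ beta-plus decay (β⁺) or electron capture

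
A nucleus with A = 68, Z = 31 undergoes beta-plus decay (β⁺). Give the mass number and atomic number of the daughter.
Daughter: A = 68, Z = 30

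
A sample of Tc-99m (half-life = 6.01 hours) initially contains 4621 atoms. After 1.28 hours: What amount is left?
N = N₀(1/2)^(t/t½) = 3987 atoms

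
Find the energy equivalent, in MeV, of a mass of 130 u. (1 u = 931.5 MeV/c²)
E = mc² = 1.211e5 MeV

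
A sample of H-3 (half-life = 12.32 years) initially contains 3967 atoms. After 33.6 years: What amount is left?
N = N₀(1/2)^(t/t½) = 599.1 atoms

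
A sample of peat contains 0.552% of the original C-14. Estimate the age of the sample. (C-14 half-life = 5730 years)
Age = t½ × log₂(1/ratio) = 42980 years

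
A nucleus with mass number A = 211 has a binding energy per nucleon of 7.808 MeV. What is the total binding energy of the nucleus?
B.E. = 7.808 × 211 = 1647 MeV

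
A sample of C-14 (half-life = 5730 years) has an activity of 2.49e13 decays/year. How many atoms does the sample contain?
N = A/λ = 2.058e17 atoms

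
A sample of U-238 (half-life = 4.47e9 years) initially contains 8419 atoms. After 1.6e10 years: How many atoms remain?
N = N₀(1/2)^(t/t½) = 704.3 atoms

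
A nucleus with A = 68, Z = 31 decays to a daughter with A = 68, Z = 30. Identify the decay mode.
ΔA = 0, ΔZ = -1 ⇒ beta-plus decay (β⁺) or electron capture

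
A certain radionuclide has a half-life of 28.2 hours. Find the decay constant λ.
λ = ln(2)/t½ = 0.02458 hour⁻¹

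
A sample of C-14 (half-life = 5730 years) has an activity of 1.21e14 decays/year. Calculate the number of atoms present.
N = A/λ = 1e18 atoms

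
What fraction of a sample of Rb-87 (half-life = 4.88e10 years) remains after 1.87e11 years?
N/N₀ = (1/2)^(t/t½) = 0.07022 = 7.02%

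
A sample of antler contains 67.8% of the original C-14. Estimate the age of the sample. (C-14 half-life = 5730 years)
Age = t½ × log₂(1/ratio) = 3212 years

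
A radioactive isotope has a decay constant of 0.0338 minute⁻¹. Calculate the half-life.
t½ = ln(2)/λ = 20.51 minutes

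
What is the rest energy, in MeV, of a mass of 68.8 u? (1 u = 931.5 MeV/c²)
E = mc² = 64090 MeV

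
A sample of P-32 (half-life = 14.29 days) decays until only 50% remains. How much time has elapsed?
t = t½ × log₂(N₀/N) = 14.29 days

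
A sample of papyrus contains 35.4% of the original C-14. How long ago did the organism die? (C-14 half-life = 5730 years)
Age = t½ × log₂(1/ratio) = 8585 years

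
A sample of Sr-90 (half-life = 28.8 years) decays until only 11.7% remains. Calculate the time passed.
t = t½ × log₂(N₀/N) = 89.15 years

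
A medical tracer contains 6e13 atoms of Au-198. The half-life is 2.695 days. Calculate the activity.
A = λN = 1.543e13 decays/day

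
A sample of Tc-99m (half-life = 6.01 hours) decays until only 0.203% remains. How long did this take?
t = t½ × log₂(N₀/N) = 53.76 hours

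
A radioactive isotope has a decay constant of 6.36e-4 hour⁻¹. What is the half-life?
t½ = ln(2)/λ = 1090 hours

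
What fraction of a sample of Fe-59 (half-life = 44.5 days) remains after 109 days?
N/N₀ = (1/2)^(t/t½) = 0.1831 = 18.3%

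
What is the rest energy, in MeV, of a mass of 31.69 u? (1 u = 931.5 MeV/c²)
E = mc² = 29520 MeV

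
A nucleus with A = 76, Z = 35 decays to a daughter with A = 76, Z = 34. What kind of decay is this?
ΔA = 0, ΔZ = -1 ⇒ beta-plus decay (β⁺) or electron capture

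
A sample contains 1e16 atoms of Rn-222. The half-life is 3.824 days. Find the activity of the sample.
A = λN = 1.813e15 decays/day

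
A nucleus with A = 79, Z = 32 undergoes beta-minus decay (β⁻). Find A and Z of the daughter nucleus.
Daughter: A = 79, Z = 33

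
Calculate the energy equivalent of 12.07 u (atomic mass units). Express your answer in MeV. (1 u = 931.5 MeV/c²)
E = mc² = 11240 MeV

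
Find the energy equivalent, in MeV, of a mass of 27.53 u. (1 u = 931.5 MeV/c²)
E = mc² = 25640 MeV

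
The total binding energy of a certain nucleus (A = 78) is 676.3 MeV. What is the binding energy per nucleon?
B.E./A = 676.3/78 = 8.671 MeV/nucleon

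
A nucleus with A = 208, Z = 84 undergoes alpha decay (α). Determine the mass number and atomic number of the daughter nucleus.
Daughter: A = 204, Z = 82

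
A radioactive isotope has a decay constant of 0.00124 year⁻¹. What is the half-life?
t½ = ln(2)/λ = 559 years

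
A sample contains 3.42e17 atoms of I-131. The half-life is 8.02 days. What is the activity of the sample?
A = λN = 2.956e16 decays/day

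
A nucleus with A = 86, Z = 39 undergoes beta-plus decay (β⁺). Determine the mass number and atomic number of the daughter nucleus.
Daughter: A = 86, Z = 38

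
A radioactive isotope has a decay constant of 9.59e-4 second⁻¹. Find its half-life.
t½ = ln(2)/λ = 722.8 seconds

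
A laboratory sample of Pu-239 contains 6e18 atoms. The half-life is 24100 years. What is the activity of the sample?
A = λN = 1.726e14 decays/year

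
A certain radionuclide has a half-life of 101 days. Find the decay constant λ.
λ = ln(2)/t½ = 0.006863 day⁻¹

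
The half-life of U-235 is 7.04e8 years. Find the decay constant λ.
λ = ln(2)/t½ = 9.846e-10 year⁻¹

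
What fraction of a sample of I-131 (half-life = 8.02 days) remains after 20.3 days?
N/N₀ = (1/2)^(t/t½) = 0.173 = 17.3%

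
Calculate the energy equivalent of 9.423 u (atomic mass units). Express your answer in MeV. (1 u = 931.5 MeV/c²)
E = mc² = 8778 MeV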